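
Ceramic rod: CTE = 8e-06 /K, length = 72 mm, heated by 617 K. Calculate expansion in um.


dL = 8e-06 * 72 * 617 * 1000 = 355.392 um

355.392


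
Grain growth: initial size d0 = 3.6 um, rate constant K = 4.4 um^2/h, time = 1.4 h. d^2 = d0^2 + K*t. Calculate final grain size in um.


d^2 = 3.6^2 + 4.4*1.4 = 19.12
d = sqrt(19.12) = 4.37 um

4.37


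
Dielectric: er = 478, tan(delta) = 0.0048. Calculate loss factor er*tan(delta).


Loss = 478 * 0.0048 = 2.294

2.294


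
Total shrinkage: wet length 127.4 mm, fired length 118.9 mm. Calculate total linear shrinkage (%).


TS = (127.4 - 118.9) / 127.4 * 100 = 6.67%

6.67


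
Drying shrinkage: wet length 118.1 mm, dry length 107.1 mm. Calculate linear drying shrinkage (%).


DS = (118.1 - 107.1) / 118.1 * 100 = 9.31%

9.31


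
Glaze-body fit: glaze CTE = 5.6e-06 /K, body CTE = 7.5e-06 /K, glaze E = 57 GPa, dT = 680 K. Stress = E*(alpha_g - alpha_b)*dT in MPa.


Stress = 57*1000*(5.6e-06 - 7.5e-06)*680 = -73.6 MPa

-73.6


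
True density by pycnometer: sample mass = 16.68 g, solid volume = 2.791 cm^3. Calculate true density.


TD = 16.68 / 2.791 = 5.976 g/cm^3

5.976


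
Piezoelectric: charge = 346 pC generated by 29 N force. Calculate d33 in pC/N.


d33 = 346 / 29 = 11.9 pC/N

11.9


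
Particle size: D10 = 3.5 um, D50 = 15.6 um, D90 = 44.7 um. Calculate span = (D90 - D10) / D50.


Span = (44.7 - 3.5) / 15.6 = 41.2 / 15.6 = 2.641

2.641


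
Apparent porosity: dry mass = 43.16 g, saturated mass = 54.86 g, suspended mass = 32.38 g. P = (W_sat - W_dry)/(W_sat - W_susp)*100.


P = (54.86 - 43.16) / (54.86 - 32.38) * 100 = 11.7 / 22.48 * 100 = 52.0%

52.0


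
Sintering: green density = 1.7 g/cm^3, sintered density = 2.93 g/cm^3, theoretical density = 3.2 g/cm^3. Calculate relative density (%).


Relative = 2.93 / 3.2 * 100 = 91.6%

91.6


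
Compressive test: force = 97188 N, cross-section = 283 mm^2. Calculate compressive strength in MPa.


CS = 97188 / 283 = 343.4 MPa

343.4


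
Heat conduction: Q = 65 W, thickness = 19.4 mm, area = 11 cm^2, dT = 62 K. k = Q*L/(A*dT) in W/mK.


k = 65*19.4/1000/(11/10000*62) = 18.49 W/mK

18.49


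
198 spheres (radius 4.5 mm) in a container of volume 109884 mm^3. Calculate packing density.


V_sphere = 4/3*pi*4.5^3 = 381.7035 mm^3
Total V = 198*381.7035 = 75577.293 mm^3
PD = 75577.293 / 109884 = 0.688

0.688


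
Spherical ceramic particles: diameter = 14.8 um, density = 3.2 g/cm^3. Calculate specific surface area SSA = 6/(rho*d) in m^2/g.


SSA = 6 / (3.2 * 14.8) = 0.127 m^2/g

0.127


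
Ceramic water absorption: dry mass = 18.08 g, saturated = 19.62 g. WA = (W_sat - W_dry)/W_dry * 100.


WA = (19.62 - 18.08) / 18.08 * 100 = 8.52%

8.52


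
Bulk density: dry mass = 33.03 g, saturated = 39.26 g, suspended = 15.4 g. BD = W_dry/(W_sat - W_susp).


BD = 33.03 / (39.26 - 15.4) = 33.03 / 23.86 = 1.384 g/cm^3

1.384


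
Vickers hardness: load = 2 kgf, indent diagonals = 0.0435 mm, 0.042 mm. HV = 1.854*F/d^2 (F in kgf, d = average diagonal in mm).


d_avg = (0.0435+0.042)/2 = 0.04275 mm
HV = 1.854*2/0.04275^2 = 2029

2029


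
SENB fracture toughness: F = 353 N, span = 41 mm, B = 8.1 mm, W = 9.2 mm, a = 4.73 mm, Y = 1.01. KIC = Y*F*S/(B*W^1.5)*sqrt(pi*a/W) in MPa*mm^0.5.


KIC = 1.01*353*41/(8.1*9.2^1.5)*sqrt(pi*4.73/9.2) = 82.19

82.19


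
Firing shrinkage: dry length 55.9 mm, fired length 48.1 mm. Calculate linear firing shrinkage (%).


FS = (55.9 - 48.1) / 55.9 * 100 = 13.95%

13.95


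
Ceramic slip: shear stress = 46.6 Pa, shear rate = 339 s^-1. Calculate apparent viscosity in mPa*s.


eta = tau/gamma * 1000 = 46.6/339 * 1000 = 137.5 mPa*s

137.5


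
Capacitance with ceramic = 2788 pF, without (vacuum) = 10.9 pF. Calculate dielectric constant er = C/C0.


er = 2788 / 10.9 = 255.78

255.78


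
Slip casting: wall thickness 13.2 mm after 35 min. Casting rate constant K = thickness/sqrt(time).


K = 13.2 / sqrt(35) = 13.2 / 5.9161 = 2.231 mm/min^0.5

2.231


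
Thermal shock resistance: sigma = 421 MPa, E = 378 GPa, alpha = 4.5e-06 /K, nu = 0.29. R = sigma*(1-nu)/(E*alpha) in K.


R = 421*(1-0.29)/(378*1000*4.5e-06) = 176 K

176


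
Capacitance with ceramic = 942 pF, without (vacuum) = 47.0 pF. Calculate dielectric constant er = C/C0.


er = 942 / 47.0 = 20.04

20.04


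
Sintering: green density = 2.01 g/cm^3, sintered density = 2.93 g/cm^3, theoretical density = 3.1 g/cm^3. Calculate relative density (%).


Relative = 2.93 / 3.1 * 100 = 94.5%

94.5


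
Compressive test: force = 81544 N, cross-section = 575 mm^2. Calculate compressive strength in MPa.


CS = 81544 / 575 = 141.8 MPa

141.8


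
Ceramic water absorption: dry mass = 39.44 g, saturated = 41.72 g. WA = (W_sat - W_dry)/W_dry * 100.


WA = (41.72 - 39.44) / 39.44 * 100 = 5.78%

5.78


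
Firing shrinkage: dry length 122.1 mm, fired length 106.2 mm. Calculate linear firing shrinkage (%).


FS = (122.1 - 106.2) / 122.1 * 100 = 13.02%

13.02


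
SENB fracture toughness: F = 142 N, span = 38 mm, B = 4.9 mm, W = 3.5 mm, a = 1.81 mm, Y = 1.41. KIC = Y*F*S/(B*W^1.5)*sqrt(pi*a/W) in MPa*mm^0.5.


KIC = 1.41*142*38/(4.9*3.5^1.5)*sqrt(pi*1.81/3.5) = 302.25

302.25


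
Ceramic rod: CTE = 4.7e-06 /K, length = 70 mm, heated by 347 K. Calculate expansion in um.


dL = 4.7e-06 * 70 * 347 * 1000 = 114.163 um

114.163


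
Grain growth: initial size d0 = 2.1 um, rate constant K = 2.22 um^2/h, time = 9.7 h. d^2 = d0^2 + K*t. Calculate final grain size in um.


d^2 = 2.1^2 + 2.22*9.7 = 25.944
d = sqrt(25.944) = 5.09 um

5.09


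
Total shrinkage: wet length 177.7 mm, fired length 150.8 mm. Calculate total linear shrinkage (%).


TS = (177.7 - 150.8) / 177.7 * 100 = 15.14%

15.14


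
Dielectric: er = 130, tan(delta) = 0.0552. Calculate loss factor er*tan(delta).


Loss = 130 * 0.0552 = 7.176

7.176


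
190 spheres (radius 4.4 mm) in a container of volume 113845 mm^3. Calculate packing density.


V_sphere = 4/3*pi*4.4^3 = 356.8179 mm^3
Total V = 190*356.8179 = 67795.401 mm^3
PD = 67795.401 / 113845 = 0.596

0.596


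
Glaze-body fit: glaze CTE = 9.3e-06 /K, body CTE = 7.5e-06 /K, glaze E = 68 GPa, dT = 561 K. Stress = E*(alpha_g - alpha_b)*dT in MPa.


Stress = 68*1000*(9.3e-06 - 7.5e-06)*561 = 68.7 MPa

68.7


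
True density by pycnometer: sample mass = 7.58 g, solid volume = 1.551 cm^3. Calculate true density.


TD = 7.58 / 1.551 = 4.887 g/cm^3

4.887


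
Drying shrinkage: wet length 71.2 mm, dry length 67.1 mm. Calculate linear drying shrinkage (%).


DS = (71.2 - 67.1) / 71.2 * 100 = 5.76%

5.76


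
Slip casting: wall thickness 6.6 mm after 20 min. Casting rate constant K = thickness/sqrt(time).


K = 6.6 / sqrt(20) = 6.6 / 4.4721 = 1.476 mm/min^0.5

1.476


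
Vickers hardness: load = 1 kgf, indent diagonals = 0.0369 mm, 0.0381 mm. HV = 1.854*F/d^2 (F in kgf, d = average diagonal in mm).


d_avg = (0.0369+0.0381)/2 = 0.0375 mm
HV = 1.854*1/0.0375^2 = 1318

1318


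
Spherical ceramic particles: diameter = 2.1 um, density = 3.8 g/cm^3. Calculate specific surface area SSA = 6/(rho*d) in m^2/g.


SSA = 6 / (3.8 * 2.1) = 0.752 m^2/g

0.752


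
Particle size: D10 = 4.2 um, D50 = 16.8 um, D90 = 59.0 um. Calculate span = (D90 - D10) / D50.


Span = (59.0 - 4.2) / 16.8 = 54.8 / 16.8 = 3.262

3.262


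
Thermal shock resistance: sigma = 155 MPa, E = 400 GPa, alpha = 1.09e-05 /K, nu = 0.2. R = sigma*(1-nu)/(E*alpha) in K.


R = 155*(1-0.2)/(400*1000*1.09e-05) = 28 K

28


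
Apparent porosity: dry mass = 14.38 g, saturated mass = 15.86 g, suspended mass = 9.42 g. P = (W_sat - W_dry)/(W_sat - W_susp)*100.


P = (15.86 - 14.38) / (15.86 - 9.42) * 100 = 1.48 / 6.44 * 100 = 23.0%

23.0


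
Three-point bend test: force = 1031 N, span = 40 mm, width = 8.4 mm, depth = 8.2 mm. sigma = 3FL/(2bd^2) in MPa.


sigma = 3*1031*40/(2*8.4*8.2^2) = 109.5 MPa

109.5


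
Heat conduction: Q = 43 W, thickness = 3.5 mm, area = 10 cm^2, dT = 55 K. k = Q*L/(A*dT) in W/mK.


k = 43*3.5/1000/(10/10000*55) = 2.74 W/mK

2.74


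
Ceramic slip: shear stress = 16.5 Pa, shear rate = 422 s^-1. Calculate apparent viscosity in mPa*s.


eta = tau/gamma * 1000 = 16.5/422 * 1000 = 39.1 mPa*s

39.1


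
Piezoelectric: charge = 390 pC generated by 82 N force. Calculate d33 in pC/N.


d33 = 390 / 82 = 4.8 pC/N

4.8


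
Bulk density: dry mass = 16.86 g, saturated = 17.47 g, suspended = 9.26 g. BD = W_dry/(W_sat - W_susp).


BD = 16.86 / (17.47 - 9.26) = 16.86 / 8.21 = 2.054 g/cm^3

2.054


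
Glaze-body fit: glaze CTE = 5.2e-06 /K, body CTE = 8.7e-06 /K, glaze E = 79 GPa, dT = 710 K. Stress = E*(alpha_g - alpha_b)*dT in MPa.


Stress = 79*1000*(5.2e-06 - 8.7e-06)*710 = -196.3 MPa

-196.3


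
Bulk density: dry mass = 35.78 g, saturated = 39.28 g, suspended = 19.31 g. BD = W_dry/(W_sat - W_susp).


BD = 35.78 / (39.28 - 19.31) = 35.78 / 19.97 = 1.792 g/cm^3

1.792


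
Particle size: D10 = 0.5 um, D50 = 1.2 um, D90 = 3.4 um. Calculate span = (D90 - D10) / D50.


Span = (3.4 - 0.5) / 1.2 = 2.9 / 1.2 = 2.417

2.417


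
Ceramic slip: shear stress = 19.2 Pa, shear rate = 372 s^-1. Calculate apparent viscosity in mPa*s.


eta = tau/gamma * 1000 = 19.2/372 * 1000 = 51.6 mPa*s

51.6


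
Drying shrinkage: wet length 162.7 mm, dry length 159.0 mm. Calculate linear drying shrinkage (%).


DS = (162.7 - 159.0) / 162.7 * 100 = 2.27%

2.27


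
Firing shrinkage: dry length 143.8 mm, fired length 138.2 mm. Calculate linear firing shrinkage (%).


FS = (143.8 - 138.2) / 143.8 * 100 = 3.89%

3.89


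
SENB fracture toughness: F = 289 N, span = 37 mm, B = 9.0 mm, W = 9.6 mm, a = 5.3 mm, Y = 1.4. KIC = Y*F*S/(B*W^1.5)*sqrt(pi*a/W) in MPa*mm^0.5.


KIC = 1.4*289*37/(9.0*9.6^1.5)*sqrt(pi*5.3/9.6) = 73.65

73.65


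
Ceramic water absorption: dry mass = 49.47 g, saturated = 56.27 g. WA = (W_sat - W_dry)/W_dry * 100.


WA = (56.27 - 49.47) / 49.47 * 100 = 13.75%

13.75


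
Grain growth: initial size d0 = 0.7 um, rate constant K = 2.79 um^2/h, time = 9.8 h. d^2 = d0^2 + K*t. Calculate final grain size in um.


d^2 = 0.7^2 + 2.79*9.8 = 27.832
d = sqrt(27.832) = 5.28 um

5.28


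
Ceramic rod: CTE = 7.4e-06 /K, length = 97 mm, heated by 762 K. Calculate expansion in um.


dL = 7.4e-06 * 97 * 762 * 1000 = 546.964 um

546.964


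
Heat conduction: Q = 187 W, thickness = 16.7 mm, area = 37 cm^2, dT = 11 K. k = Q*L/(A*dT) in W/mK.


k = 187*16.7/1000/(37/10000*11) = 76.73 W/mK

76.73


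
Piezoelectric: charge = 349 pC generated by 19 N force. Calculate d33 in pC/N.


d33 = 349 / 19 = 18.4 pC/N

18.4


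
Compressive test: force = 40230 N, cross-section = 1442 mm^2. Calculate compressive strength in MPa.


CS = 40230 / 1442 = 27.9 MPa

27.9


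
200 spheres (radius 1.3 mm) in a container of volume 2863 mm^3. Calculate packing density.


V_sphere = 4/3*pi*1.3^3 = 9.2028 mm^3
Total V = 200*9.2028 = 1840.56 mm^3
PD = 1840.56 / 2863 = 0.643

0.643


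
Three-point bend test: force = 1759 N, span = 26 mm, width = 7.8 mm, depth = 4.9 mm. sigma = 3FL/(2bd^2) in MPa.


sigma = 3*1759*26/(2*7.8*4.9^2) = 366.3 MPa

366.3


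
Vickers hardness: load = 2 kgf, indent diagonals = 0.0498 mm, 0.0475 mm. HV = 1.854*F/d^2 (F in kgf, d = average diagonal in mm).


d_avg = (0.0498+0.0475)/2 = 0.04865 mm
HV = 1.854*2/0.04865^2 = 1567

1567


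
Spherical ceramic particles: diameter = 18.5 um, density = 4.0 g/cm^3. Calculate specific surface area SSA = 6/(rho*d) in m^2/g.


SSA = 6 / (4.0 * 18.5) = 0.081 m^2/g

0.081


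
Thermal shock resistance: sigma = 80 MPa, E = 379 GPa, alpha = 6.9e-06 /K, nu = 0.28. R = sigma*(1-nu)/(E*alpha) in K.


R = 80*(1-0.28)/(379*1000*6.9e-06) = 22 K

22


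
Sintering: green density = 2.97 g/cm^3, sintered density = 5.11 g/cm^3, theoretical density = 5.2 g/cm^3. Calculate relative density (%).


Relative = 5.11 / 5.2 * 100 = 98.3%

98.3


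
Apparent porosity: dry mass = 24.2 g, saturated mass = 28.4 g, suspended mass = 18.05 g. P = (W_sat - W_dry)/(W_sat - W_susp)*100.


P = (28.4 - 24.2) / (28.4 - 18.05) * 100 = 4.2 / 10.35 * 100 = 40.6%

40.6


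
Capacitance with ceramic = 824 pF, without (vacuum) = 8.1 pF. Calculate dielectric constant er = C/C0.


er = 824 / 8.1 = 101.73

101.73


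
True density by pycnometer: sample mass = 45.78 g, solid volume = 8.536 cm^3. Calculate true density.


TD = 45.78 / 8.536 = 5.363 g/cm^3

5.363


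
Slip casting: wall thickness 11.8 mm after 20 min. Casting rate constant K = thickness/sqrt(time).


K = 11.8 / sqrt(20) = 11.8 / 4.4721 = 2.639 mm/min^0.5

2.639


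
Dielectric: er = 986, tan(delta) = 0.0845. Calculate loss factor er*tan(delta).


Loss = 986 * 0.0845 = 83.317

83.317


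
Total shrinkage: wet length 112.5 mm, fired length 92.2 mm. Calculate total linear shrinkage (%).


TS = (112.5 - 92.2) / 112.5 * 100 = 18.04%

18.04


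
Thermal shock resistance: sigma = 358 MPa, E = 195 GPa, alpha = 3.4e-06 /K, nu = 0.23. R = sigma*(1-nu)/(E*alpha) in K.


R = 358*(1-0.23)/(195*1000*3.4e-06) = 416 K

416


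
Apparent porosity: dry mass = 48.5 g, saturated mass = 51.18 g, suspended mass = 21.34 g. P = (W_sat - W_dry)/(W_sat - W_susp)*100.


P = (51.18 - 48.5) / (51.18 - 21.34) * 100 = 2.68 / 29.84 * 100 = 9.0%

9.0


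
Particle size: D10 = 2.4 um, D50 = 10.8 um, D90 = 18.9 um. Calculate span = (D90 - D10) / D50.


Span = (18.9 - 2.4) / 10.8 = 16.5 / 10.8 = 1.528

1.528


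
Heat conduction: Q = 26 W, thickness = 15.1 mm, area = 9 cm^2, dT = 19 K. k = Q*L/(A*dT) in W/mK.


k = 26*15.1/1000/(9/10000*19) = 22.96 W/mK

22.96


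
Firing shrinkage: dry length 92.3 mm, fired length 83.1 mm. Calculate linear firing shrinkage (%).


FS = (92.3 - 83.1) / 92.3 * 100 = 9.97%

9.97


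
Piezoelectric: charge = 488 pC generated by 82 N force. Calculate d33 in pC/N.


d33 = 488 / 82 = 6.0 pC/N

6.0


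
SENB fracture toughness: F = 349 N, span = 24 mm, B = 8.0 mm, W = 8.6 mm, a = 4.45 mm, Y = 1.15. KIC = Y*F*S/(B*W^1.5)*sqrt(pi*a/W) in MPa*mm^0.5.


KIC = 1.15*349*24/(8.0*8.6^1.5)*sqrt(pi*4.45/8.6) = 60.87

60.87


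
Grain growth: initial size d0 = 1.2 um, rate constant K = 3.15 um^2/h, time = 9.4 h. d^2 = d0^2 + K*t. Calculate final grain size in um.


d^2 = 1.2^2 + 3.15*9.4 = 31.05
d = sqrt(31.05) = 5.57 um

5.57


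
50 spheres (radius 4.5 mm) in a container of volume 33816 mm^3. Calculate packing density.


V_sphere = 4/3*pi*4.5^3 = 381.7035 mm^3
Total V = 50*381.7035 = 19085.175 mm^3
PD = 19085.175 / 33816 = 0.564

0.564


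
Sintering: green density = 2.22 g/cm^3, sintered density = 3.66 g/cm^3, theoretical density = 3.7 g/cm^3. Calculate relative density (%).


Relative = 3.66 / 3.7 * 100 = 98.9%

98.9


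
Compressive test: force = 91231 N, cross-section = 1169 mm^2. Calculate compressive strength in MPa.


CS = 91231 / 1169 = 78.0 MPa

78.0


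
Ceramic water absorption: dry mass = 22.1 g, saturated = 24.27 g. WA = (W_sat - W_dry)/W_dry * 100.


WA = (24.27 - 22.1) / 22.1 * 100 = 9.82%

9.82


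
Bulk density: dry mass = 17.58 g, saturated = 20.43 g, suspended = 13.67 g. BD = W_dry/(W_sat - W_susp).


BD = 17.58 / (20.43 - 13.67) = 17.58 / 6.76 = 2.601 g/cm^3

2.601


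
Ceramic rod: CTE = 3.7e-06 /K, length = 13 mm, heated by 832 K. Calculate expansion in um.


dL = 3.7e-06 * 13 * 832 * 1000 = 40.019 um

40.019


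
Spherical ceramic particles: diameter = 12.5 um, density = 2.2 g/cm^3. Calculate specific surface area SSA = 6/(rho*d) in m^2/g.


SSA = 6 / (2.2 * 12.5) = 0.218 m^2/g

0.218


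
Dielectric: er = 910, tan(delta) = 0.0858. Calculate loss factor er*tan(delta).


Loss = 910 * 0.0858 = 78.078

78.078


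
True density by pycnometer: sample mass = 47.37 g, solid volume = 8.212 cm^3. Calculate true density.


TD = 47.37 / 8.212 = 5.768 g/cm^3

5.768


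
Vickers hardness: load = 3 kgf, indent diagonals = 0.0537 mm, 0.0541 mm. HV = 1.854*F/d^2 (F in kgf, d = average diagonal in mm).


d_avg = (0.0537+0.0541)/2 = 0.0539 mm
HV = 1.854*3/0.0539^2 = 1914

1914


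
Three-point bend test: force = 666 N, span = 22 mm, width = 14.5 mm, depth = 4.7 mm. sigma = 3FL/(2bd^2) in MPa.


sigma = 3*666*22/(2*14.5*4.7^2) = 68.6 MPa

68.6


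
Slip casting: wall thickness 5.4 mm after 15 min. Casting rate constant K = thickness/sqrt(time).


K = 5.4 / sqrt(15) = 5.4 / 3.873 = 1.394 mm/min^0.5

1.394


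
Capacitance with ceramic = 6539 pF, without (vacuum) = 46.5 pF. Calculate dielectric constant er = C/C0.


er = 6539 / 46.5 = 140.62

140.62


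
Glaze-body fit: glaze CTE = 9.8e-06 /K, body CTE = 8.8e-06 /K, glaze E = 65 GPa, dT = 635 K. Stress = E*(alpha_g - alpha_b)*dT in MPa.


Stress = 65*1000*(9.8e-06 - 8.8e-06)*635 = 41.3 MPa

41.3


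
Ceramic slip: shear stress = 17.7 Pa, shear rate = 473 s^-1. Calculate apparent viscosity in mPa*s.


eta = tau/gamma * 1000 = 17.7/473 * 1000 = 37.4 mPa*s

37.4


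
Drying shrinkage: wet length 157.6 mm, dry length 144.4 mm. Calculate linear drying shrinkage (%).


DS = (157.6 - 144.4) / 157.6 * 100 = 8.38%

8.38


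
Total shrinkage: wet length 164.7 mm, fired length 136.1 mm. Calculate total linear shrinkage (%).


TS = (164.7 - 136.1) / 164.7 * 100 = 17.36%

17.36


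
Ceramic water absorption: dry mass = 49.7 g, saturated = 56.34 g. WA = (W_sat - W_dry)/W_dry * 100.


WA = (56.34 - 49.7) / 49.7 * 100 = 13.36%

13.36


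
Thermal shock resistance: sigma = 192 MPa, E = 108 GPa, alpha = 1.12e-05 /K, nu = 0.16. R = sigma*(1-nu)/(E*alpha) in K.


R = 192*(1-0.16)/(108*1000*1.12e-05) = 133 K

133


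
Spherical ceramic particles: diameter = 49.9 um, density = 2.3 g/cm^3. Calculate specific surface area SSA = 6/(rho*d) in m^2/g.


SSA = 6 / (2.3 * 49.9) = 0.052 m^2/g

0.052


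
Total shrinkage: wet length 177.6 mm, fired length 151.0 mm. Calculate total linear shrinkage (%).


TS = (177.6 - 151.0) / 177.6 * 100 = 14.98%

14.98


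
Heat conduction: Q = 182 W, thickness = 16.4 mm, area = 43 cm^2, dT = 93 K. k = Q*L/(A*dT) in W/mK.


k = 182*16.4/1000/(43/10000*93) = 7.46 W/mK

7.46


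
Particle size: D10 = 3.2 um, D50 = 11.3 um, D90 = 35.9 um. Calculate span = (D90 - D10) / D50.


Span = (35.9 - 3.2) / 11.3 = 32.7 / 11.3 = 2.894

2.894


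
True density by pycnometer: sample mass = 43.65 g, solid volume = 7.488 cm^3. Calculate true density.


TD = 43.65 / 7.488 = 5.829 g/cm^3

5.829


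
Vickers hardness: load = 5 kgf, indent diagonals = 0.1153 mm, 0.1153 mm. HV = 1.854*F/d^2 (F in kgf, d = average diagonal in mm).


d_avg = (0.1153+0.1153)/2 = 0.1153 mm
HV = 1.854*5/0.1153^2 = 697

697


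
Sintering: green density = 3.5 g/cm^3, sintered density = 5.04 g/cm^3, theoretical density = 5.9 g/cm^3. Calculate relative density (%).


Relative = 5.04 / 5.9 * 100 = 85.4%

85.4


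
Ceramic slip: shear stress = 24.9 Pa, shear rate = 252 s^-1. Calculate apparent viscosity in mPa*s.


eta = tau/gamma * 1000 = 24.9/252 * 1000 = 98.8 mPa*s

98.8


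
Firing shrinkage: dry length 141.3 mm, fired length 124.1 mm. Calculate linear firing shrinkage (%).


FS = (141.3 - 124.1) / 141.3 * 100 = 12.17%

12.17


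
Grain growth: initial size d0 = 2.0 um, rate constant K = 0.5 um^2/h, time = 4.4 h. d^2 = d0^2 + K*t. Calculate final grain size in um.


d^2 = 2.0^2 + 0.5*4.4 = 6.2
d = sqrt(6.2) = 2.49 um

2.49


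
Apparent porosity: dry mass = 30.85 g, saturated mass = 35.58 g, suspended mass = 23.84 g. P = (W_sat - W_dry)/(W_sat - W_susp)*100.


P = (35.58 - 30.85) / (35.58 - 23.84) * 100 = 4.73 / 11.74 * 100 = 40.3%

40.3


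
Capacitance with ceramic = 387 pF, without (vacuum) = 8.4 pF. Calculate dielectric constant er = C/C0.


er = 387 / 8.4 = 46.07

46.07


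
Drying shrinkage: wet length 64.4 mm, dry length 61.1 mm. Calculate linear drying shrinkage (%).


DS = (64.4 - 61.1) / 64.4 * 100 = 5.12%

5.12


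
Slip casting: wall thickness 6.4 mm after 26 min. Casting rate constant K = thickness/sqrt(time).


K = 6.4 / sqrt(26) = 6.4 / 5.099 = 1.255 mm/min^0.5

1.255


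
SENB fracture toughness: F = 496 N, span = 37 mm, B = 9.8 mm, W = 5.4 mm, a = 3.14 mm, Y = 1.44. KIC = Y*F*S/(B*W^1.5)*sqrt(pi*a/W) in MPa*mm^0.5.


KIC = 1.44*496*37/(9.8*5.4^1.5)*sqrt(pi*3.14/5.4) = 290.45

290.45


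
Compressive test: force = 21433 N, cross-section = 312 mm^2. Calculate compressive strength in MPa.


CS = 21433 / 312 = 68.7 MPa

68.7


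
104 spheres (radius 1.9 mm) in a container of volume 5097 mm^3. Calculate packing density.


V_sphere = 4/3*pi*1.9^3 = 28.7309 mm^3
Total V = 104*28.7309 = 2988.0136 mm^3
PD = 2988.0136 / 5097 = 0.586

0.586


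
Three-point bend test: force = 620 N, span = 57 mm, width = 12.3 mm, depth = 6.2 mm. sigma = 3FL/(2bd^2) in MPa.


sigma = 3*620*57/(2*12.3*6.2^2) = 112.1 MPa

112.1


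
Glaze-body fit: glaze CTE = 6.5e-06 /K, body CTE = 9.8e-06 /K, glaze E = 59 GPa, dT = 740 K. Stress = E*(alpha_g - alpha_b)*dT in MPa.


Stress = 59*1000*(6.5e-06 - 9.8e-06)*740 = -144.1 MPa

-144.1


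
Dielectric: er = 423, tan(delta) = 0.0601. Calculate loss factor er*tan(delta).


Loss = 423 * 0.0601 = 25.422

25.422


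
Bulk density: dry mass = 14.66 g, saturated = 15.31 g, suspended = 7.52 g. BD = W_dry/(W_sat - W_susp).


BD = 14.66 / (15.31 - 7.52) = 14.66 / 7.79 = 1.882 g/cm^3

1.882


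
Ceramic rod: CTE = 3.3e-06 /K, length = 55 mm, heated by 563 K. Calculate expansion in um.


dL = 3.3e-06 * 55 * 563 * 1000 = 102.185 um

102.185


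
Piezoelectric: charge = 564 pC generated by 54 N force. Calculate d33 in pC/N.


d33 = 564 / 54 = 10.4 pC/N

10.4


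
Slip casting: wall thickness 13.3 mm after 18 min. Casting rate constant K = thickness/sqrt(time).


K = 13.3 / sqrt(18) = 13.3 / 4.2426 = 3.135 mm/min^0.5

3.135


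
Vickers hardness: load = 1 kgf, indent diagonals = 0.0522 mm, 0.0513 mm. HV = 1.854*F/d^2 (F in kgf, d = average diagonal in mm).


d_avg = (0.0522+0.0513)/2 = 0.05175 mm
HV = 1.854*1/0.05175^2 = 692

692


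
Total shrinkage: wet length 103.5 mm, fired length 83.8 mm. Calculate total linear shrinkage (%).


TS = (103.5 - 83.8) / 103.5 * 100 = 19.03%

19.03


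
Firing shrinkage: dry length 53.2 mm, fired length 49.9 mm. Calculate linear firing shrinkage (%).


FS = (53.2 - 49.9) / 53.2 * 100 = 6.2%

6.2


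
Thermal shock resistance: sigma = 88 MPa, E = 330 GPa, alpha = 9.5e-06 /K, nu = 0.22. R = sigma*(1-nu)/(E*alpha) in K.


R = 88*(1-0.22)/(330*1000*9.5e-06) = 22 K

22


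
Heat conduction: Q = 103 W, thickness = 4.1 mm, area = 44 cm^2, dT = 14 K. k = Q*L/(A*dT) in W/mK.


k = 103*4.1/1000/(44/10000*14) = 6.86 W/mK

6.86


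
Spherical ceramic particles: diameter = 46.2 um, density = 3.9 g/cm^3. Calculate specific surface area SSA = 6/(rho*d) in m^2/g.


SSA = 6 / (3.9 * 46.2) = 0.033 m^2/g

0.033


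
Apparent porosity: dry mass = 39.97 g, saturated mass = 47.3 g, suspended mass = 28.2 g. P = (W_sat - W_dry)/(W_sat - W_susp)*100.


P = (47.3 - 39.97) / (47.3 - 28.2) * 100 = 7.33 / 19.1 * 100 = 38.4%

38.4


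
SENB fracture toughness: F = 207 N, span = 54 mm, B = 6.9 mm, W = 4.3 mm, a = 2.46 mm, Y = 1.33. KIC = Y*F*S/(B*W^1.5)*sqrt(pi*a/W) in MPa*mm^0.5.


KIC = 1.33*207*54/(6.9*4.3^1.5)*sqrt(pi*2.46/4.3) = 323.95

323.95


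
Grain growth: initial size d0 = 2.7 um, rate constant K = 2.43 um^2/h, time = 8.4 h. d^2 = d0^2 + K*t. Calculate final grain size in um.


d^2 = 2.7^2 + 2.43*8.4 = 27.702
d = sqrt(27.702) = 5.26 um

5.26


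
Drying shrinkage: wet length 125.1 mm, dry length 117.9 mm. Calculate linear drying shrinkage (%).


DS = (125.1 - 117.9) / 125.1 * 100 = 5.76%

5.76


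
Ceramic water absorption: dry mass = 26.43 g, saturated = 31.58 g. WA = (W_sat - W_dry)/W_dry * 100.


WA = (31.58 - 26.43) / 26.43 * 100 = 19.49%

19.49


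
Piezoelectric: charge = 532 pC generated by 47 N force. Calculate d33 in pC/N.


d33 = 532 / 47 = 11.3 pC/N

11.3


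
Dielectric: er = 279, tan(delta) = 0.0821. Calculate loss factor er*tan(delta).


Loss = 279 * 0.0821 = 22.906

22.906


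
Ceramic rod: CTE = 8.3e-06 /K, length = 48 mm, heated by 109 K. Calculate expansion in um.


dL = 8.3e-06 * 48 * 109 * 1000 = 43.426 um

43.426


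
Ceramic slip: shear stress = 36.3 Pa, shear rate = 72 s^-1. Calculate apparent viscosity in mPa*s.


eta = tau/gamma * 1000 = 36.3/72 * 1000 = 504.2 mPa*s

504.2


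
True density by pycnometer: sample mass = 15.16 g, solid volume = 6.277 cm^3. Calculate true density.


TD = 15.16 / 6.277 = 2.415 g/cm^3

2.415


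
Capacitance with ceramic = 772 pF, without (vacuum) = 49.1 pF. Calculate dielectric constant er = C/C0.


er = 772 / 49.1 = 15.72

15.72


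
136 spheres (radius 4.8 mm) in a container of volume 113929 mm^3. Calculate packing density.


V_sphere = 4/3*pi*4.8^3 = 463.2467 mm^3
Total V = 136*463.2467 = 63001.5512 mm^3
PD = 63001.5512 / 113929 = 0.553

0.553


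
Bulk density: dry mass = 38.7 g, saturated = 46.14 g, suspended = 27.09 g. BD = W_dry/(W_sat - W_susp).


BD = 38.7 / (46.14 - 27.09) = 38.7 / 19.05 = 2.031 g/cm^3

2.031


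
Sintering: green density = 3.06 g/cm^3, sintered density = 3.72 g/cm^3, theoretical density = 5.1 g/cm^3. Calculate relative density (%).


Relative = 3.72 / 5.1 * 100 = 72.9%

72.9


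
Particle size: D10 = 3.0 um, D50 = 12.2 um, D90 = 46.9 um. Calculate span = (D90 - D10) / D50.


Span = (46.9 - 3.0) / 12.2 = 43.9 / 12.2 = 3.598

3.598


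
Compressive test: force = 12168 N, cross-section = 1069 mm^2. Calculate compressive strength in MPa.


CS = 12168 / 1069 = 11.4 MPa

11.4


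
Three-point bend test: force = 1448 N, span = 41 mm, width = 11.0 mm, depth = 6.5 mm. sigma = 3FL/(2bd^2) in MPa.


sigma = 3*1448*41/(2*11.0*6.5^2) = 191.6 MPa

191.6


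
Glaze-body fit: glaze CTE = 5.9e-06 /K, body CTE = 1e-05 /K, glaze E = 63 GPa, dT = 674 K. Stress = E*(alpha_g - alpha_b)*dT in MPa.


Stress = 63*1000*(5.9e-06 - 1e-05)*674 = -174.1 MPa

-174.1


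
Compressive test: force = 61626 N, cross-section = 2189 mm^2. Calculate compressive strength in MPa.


CS = 61626 / 2189 = 28.2 MPa

28.2


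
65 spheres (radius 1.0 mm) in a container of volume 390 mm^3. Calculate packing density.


V_sphere = 4/3*pi*1.0^3 = 4.1888 mm^3
Total V = 65*4.1888 = 272.272 mm^3
PD = 272.272 / 390 = 0.698

0.698


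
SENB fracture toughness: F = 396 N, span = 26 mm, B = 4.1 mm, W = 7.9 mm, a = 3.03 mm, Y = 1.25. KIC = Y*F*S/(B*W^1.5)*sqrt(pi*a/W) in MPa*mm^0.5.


KIC = 1.25*396*26/(4.1*7.9^1.5)*sqrt(pi*3.03/7.9) = 155.18

155.18


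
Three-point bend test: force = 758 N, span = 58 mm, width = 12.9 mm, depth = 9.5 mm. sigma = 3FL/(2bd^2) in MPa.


sigma = 3*758*58/(2*12.9*9.5^2) = 56.6 MPa

56.6


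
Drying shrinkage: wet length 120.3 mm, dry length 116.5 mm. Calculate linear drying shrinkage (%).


DS = (120.3 - 116.5) / 120.3 * 100 = 3.16%

3.16


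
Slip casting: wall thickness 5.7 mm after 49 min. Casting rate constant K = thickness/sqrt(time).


K = 5.7 / sqrt(49) = 5.7 / 7.0 = 0.814 mm/min^0.5

0.814


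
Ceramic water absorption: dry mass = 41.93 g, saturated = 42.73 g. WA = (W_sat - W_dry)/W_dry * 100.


WA = (42.73 - 41.93) / 41.93 * 100 = 1.91%

1.91


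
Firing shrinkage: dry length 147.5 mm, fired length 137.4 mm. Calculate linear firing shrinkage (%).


FS = (147.5 - 137.4) / 147.5 * 100 = 6.85%

6.85


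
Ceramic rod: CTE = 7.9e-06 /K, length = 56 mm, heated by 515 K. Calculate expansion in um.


dL = 7.9e-06 * 56 * 515 * 1000 = 227.836 um

227.836


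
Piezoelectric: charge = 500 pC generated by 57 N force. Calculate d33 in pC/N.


d33 = 500 / 57 = 8.8 pC/N

8.8


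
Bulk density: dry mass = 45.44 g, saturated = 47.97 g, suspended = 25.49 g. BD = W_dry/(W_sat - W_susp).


BD = 45.44 / (47.97 - 25.49) = 45.44 / 22.48 = 2.021 g/cm^3

2.021


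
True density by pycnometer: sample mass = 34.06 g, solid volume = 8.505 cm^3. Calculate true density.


TD = 34.06 / 8.505 = 4.005 g/cm^3

4.005


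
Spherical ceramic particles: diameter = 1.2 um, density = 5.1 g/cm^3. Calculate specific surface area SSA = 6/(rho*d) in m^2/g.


SSA = 6 / (5.1 * 1.2) = 0.98 m^2/g

0.98


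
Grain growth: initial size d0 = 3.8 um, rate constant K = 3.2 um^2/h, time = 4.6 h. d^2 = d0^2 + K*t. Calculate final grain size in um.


d^2 = 3.8^2 + 3.2*4.6 = 29.16
d = sqrt(29.16) = 5.4 um

5.4


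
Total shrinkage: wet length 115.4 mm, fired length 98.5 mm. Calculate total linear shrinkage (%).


TS = (115.4 - 98.5) / 115.4 * 100 = 14.64%

14.64


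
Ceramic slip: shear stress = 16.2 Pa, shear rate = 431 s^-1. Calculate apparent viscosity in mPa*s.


eta = tau/gamma * 1000 = 16.2/431 * 1000 = 37.6 mPa*s

37.6


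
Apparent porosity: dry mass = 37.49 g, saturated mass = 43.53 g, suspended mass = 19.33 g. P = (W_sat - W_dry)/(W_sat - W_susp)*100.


P = (43.53 - 37.49) / (43.53 - 19.33) * 100 = 6.04 / 24.2 * 100 = 25.0%

25.0


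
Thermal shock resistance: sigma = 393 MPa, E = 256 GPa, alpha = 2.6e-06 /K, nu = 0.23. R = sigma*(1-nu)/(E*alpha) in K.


R = 393*(1-0.23)/(256*1000*2.6e-06) = 455 K

455


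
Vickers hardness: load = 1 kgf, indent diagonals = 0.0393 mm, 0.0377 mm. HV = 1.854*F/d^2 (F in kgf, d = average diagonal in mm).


d_avg = (0.0393+0.0377)/2 = 0.0385 mm
HV = 1.854*1/0.0385^2 = 1251

1251


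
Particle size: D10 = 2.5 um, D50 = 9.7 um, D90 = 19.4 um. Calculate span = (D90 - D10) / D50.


Span = (19.4 - 2.5) / 9.7 = 16.9 / 9.7 = 1.742

1.742


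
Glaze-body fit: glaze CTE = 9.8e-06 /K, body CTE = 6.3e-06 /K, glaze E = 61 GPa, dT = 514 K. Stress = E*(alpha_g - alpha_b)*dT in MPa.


Stress = 61*1000*(9.8e-06 - 6.3e-06)*514 = 109.7 MPa

109.7


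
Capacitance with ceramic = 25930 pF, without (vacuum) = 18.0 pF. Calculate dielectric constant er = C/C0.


er = 25930 / 18.0 = 1440.56

1440.56


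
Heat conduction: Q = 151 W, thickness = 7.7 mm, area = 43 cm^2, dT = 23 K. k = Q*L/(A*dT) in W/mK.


k = 151*7.7/1000/(43/10000*23) = 11.76 W/mK

11.76


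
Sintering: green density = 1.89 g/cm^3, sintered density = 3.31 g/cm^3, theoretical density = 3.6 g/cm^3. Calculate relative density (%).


Relative = 3.31 / 3.6 * 100 = 91.9%

91.9


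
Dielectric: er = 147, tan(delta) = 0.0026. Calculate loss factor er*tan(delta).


Loss = 147 * 0.0026 = 0.382

0.382


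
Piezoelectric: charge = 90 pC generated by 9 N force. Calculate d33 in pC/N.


d33 = 90 / 9 = 10.0 pC/N

10.0


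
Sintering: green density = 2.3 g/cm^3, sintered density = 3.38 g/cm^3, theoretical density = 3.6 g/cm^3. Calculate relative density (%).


Relative = 3.38 / 3.6 * 100 = 93.9%

93.9


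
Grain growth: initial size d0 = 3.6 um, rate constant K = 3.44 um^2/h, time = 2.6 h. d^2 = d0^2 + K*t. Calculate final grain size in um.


d^2 = 3.6^2 + 3.44*2.6 = 21.904
d = sqrt(21.904) = 4.68 um

4.68


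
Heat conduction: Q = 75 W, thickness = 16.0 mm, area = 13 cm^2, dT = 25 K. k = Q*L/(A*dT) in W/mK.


k = 75*16.0/1000/(13/10000*25) = 36.92 W/mK

36.92


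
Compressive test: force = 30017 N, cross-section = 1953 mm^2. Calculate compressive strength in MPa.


CS = 30017 / 1953 = 15.4 MPa

15.4


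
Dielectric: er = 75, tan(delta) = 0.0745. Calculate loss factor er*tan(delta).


Loss = 75 * 0.0745 = 5.588

5.588


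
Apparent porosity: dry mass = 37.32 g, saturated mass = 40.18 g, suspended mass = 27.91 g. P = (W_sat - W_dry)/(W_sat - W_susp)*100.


P = (40.18 - 37.32) / (40.18 - 27.91) * 100 = 2.86 / 12.27 * 100 = 23.3%

23.3


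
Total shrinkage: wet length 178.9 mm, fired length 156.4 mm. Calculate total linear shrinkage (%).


TS = (178.9 - 156.4) / 178.9 * 100 = 12.58%

12.58


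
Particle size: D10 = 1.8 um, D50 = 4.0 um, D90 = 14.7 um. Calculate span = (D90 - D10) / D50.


Span = (14.7 - 1.8) / 4.0 = 12.9 / 4.0 = 3.225

3.225


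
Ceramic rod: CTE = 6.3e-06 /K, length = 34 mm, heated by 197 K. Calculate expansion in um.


dL = 6.3e-06 * 34 * 197 * 1000 = 42.197 um

42.197


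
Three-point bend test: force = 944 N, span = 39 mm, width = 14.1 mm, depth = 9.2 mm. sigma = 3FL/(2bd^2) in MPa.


sigma = 3*944*39/(2*14.1*9.2^2) = 46.3 MPa

46.3


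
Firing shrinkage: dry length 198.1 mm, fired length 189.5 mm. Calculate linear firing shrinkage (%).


FS = (198.1 - 189.5) / 198.1 * 100 = 4.34%

4.34


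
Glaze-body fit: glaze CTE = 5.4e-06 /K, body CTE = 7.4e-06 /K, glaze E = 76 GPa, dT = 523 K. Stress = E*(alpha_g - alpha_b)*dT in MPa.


Stress = 76*1000*(5.4e-06 - 7.4e-06)*523 = -79.5 MPa

-79.5


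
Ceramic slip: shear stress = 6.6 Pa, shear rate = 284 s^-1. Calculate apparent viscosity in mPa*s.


eta = tau/gamma * 1000 = 6.6/284 * 1000 = 23.2 mPa*s

23.2


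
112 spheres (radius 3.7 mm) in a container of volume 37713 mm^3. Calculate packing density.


V_sphere = 4/3*pi*3.7^3 = 212.1748 mm^3
Total V = 112*212.1748 = 23763.5776 mm^3
PD = 23763.5776 / 37713 = 0.63

0.63


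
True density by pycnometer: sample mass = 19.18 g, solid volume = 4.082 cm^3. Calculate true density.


TD = 19.18 / 4.082 = 4.699 g/cm^3

4.699


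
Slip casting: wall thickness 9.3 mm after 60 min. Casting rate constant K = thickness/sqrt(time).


K = 9.3 / sqrt(60) = 9.3 / 7.746 = 1.201 mm/min^0.5

1.201


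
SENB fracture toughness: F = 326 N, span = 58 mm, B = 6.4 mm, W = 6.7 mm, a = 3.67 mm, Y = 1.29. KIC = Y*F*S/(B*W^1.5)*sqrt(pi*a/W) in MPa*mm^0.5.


KIC = 1.29*326*58/(6.4*6.7^1.5)*sqrt(pi*3.67/6.7) = 288.28

288.28


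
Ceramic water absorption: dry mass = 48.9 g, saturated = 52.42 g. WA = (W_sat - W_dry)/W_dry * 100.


WA = (52.42 - 48.9) / 48.9 * 100 = 7.2%

7.2


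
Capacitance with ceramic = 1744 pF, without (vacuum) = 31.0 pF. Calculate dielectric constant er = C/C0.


er = 1744 / 31.0 = 56.26

56.26


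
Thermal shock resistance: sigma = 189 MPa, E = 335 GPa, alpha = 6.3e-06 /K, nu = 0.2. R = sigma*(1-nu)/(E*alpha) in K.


R = 189*(1-0.2)/(335*1000*6.3e-06) = 72 K

72


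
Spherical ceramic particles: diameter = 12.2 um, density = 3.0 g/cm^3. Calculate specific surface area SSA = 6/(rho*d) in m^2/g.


SSA = 6 / (3.0 * 12.2) = 0.164 m^2/g

0.164


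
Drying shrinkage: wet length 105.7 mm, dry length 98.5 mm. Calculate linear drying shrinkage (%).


DS = (105.7 - 98.5) / 105.7 * 100 = 6.81%

6.81


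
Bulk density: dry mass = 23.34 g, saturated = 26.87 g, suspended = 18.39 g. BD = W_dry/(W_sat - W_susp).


BD = 23.34 / (26.87 - 18.39) = 23.34 / 8.48 = 2.752 g/cm^3

2.752


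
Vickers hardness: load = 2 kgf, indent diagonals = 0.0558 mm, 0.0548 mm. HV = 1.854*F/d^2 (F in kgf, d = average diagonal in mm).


d_avg = (0.0558+0.0548)/2 = 0.0553 mm
HV = 1.854*2/0.0553^2 = 1213

1213


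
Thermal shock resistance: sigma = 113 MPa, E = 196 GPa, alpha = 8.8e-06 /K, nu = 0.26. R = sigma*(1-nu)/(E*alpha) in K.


R = 113*(1-0.26)/(196*1000*8.8e-06) = 48 K

48


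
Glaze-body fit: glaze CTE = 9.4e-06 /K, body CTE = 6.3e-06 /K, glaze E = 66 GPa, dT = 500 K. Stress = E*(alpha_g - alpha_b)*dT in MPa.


Stress = 66*1000*(9.4e-06 - 6.3e-06)*500 = 102.3 MPa

102.3


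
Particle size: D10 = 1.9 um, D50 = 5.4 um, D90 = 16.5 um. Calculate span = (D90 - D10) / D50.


Span = (16.5 - 1.9) / 5.4 = 14.6 / 5.4 = 2.704

2.704


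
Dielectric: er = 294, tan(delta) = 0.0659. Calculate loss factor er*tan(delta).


Loss = 294 * 0.0659 = 19.375

19.375


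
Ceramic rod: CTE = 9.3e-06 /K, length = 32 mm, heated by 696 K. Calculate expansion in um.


dL = 9.3e-06 * 32 * 696 * 1000 = 207.13 um

207.13


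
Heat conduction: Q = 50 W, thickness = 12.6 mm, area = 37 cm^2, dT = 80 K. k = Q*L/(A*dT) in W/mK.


k = 50*12.6/1000/(37/10000*80) = 2.13 W/mK

2.13


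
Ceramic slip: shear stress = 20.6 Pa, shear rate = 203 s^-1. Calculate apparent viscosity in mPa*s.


eta = tau/gamma * 1000 = 20.6/203 * 1000 = 101.5 mPa*s

101.5


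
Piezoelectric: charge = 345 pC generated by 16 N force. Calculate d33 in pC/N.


d33 = 345 / 16 = 21.6 pC/N

21.6


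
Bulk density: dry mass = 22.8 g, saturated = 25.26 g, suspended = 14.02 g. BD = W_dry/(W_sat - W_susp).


BD = 22.8 / (25.26 - 14.02) = 22.8 / 11.24 = 2.028 g/cm^3

2.028


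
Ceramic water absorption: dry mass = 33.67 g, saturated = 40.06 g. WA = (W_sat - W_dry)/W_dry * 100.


WA = (40.06 - 33.67) / 33.67 * 100 = 18.98%

18.98


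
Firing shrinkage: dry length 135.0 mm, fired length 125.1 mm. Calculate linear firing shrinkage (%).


FS = (135.0 - 125.1) / 135.0 * 100 = 7.33%

7.33


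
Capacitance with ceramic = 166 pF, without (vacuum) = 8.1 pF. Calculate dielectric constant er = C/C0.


er = 166 / 8.1 = 20.49

20.49


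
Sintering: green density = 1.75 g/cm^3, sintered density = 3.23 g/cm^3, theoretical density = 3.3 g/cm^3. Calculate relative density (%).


Relative = 3.23 / 3.3 * 100 = 97.9%

97.9


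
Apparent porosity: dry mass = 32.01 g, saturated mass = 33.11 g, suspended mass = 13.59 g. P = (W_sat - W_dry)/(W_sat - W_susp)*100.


P = (33.11 - 32.01) / (33.11 - 13.59) * 100 = 1.1 / 19.52 * 100 = 5.6%

5.6


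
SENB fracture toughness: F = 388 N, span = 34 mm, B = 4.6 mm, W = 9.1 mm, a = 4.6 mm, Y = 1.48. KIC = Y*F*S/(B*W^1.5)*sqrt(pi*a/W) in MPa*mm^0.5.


KIC = 1.48*388*34/(4.6*9.1^1.5)*sqrt(pi*4.6/9.1) = 194.84

194.84


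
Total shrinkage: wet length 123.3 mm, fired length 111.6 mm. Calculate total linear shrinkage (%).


TS = (123.3 - 111.6) / 123.3 * 100 = 9.49%

9.49


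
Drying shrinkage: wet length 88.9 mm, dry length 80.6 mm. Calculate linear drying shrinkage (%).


DS = (88.9 - 80.6) / 88.9 * 100 = 9.34%

9.34


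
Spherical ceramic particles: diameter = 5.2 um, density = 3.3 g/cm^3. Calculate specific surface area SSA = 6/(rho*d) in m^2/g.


SSA = 6 / (3.3 * 5.2) = 0.35 m^2/g

0.35


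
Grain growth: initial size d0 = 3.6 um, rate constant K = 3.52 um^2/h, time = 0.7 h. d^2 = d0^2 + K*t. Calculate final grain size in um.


d^2 = 3.6^2 + 3.52*0.7 = 15.424
d = sqrt(15.424) = 3.93 um

3.93


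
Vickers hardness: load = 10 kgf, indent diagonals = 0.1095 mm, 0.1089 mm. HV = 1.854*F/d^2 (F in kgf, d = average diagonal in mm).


d_avg = (0.1095+0.1089)/2 = 0.1092 mm
HV = 1.854*10/0.1092^2 = 1555

1555


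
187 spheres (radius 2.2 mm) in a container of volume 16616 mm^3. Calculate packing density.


V_sphere = 4/3*pi*2.2^3 = 44.6022 mm^3
Total V = 187*44.6022 = 8340.6114 mm^3
PD = 8340.6114 / 16616 = 0.502

0.502


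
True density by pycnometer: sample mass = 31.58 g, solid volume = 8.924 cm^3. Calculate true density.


TD = 31.58 / 8.924 = 3.539 g/cm^3

3.539


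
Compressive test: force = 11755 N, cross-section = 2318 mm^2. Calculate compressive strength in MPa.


CS = 11755 / 2318 = 5.1 MPa

5.1


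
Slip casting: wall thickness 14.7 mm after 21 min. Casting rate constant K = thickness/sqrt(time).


K = 14.7 / sqrt(21) = 14.7 / 4.5826 = 3.208 mm/min^0.5

3.208


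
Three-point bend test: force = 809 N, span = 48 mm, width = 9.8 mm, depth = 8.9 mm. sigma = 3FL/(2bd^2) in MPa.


sigma = 3*809*48/(2*9.8*8.9^2) = 75.0 MPa

75.0
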